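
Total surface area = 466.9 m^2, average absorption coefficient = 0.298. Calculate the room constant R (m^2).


Given values:
  S = 466.9 m^2, alpha = 0.298
Formula: R = S * alpha / (1 - alpha)
Numerator: 466.9 * 0.298 = 139.1362
Denominator: 1 - 0.298 = 0.702
R = 139.1362 / 0.702 = 198.2

198.2 m^2


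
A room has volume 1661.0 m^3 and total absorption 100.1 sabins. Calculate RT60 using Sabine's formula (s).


Given values:
  V = 1661.0 m^3
  A = 100.1 sabins
Formula: RT60 = 0.161 * V / A
Numerator: 0.161 * 1661.0 = 267.421
RT60 = 267.421 / 100.1 = 2.672

2.672 s


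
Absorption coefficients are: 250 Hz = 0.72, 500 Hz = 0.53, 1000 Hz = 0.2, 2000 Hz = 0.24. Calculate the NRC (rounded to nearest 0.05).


Given values:
  a_250 = 0.72, a_500 = 0.53
  a_1000 = 0.2, a_2000 = 0.24
Formula: NRC = (a250 + a500 + a1000 + a2000) / 4
Sum = 0.72 + 0.53 + 0.2 + 0.24 = 1.69
NRC = 1.69 / 4 = 0.4225
Rounded to nearest 0.05: 0.4

0.4


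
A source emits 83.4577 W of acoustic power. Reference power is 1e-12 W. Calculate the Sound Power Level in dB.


Given values:
  W = 83.4577 W
  W_ref = 1e-12 W
Formula: SWL = 10 * log10(W / W_ref)
Compute ratio: W / W_ref = 83457700000000
Compute log10: log10(83457700000000) = 13.921466
Multiply: SWL = 10 * 13.921466 = 139.21

139.21 dB


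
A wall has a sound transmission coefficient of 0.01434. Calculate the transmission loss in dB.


Given values:
  tau = 0.01434
Formula: TL = 10 * log10(1 / tau)
Compute 1 / tau = 1 / 0.01434 = 69.735
Compute log10(69.735) = 1.843451
TL = 10 * 1.843451 = 18.43

18.43 dB


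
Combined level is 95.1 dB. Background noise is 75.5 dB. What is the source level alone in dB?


Given values:
  L_total = 95.1 dB, L_bg = 75.5 dB
Formula: L_source = 10 * log10(10^(L_total/10) - 10^(L_bg/10))
Convert to linear:
  10^(95.1/10) = 3235936569.2963
  10^(75.5/10) = 35481338.9234
Difference: 3235936569.2963 - 35481338.9234 = 3200455230.3729
L_source = 10 * log10(3200455230.3729) = 95.05

95.05 dB


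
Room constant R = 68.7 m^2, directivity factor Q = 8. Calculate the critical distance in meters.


Given values:
  R = 68.7 m^2, Q = 8
Formula: d_c = 0.141 * sqrt(Q * R)
Compute Q * R = 8 * 68.7 = 549.6
Compute sqrt(549.6) = 23.4435
d_c = 0.141 * 23.4435 = 3.306

3.306 m


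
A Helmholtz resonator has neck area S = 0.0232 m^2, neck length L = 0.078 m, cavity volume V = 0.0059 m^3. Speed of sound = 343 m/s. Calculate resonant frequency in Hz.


Given values:
  S = 0.0232 m^2, L = 0.078 m, V = 0.0059 m^3, c = 343 m/s
Formula: f = (c / (2*pi)) * sqrt(S / (V * L))
Compute V * L = 0.0059 * 0.078 = 0.0004602
Compute S / (V * L) = 0.0232 / 0.0004602 = 50.4129
Compute sqrt(50.4129) = 7.100204
Compute c / (2*pi) = 343 / 6.283185 = 54.590148
f = 54.590148 * 7.100204 = 387.6

387.6 Hz


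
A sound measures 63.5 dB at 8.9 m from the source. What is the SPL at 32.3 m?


Given values:
  SPL1 = 63.5 dB, r1 = 8.9 m, r2 = 32.3 m
Formula: SPL2 = SPL1 - 20 * log10(r2 / r1)
Compute ratio: r2 / r1 = 32.3 / 8.9 = 3.6292
Compute log10: log10(3.6292) = 0.559811
Compute drop: 20 * 0.559811 = 11.1962
SPL2 = 63.5 - 11.1962 = 52.3

52.3 dB


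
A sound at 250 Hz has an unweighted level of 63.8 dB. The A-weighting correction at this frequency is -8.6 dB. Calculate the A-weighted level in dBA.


Given values:
  SPL = 63.8 dB
  A-weighting at 250 Hz = -8.6 dB
Formula: L_A = SPL + A_weight
L_A = 63.8 + (-8.6)
L_A = 55.2

55.2 dBA


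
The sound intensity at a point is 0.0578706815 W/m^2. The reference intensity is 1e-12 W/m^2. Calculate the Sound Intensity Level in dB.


Given values:
  I = 0.0578706815 W/m^2
  I_ref = 1e-12 W/m^2
Formula: SIL = 10 * log10(I / I_ref)
Compute ratio: I / I_ref = 57870681500
Compute log10: log10(57870681500) = 10.762459
Multiply: SIL = 10 * 10.762459 = 107.62

107.62 dB


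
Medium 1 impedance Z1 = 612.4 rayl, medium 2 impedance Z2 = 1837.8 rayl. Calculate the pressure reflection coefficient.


Given values:
  Z1 = 612.4 rayl, Z2 = 1837.8 rayl
Formula: R = (Z2 - Z1) / (Z2 + Z1)
Numerator: Z2 - Z1 = 1837.8 - 612.4 = 1225.4
Denominator: Z2 + Z1 = 1837.8 + 612.4 = 2450.2
R = 1225.4 / 2450.2 = 0.5001

0.5001


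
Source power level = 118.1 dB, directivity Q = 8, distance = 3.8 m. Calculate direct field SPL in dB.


Given values:
  Lw = 118.1 dB, Q = 8, r = 3.8 m
Formula: SPL = Lw + 10 * log10(Q / (4 * pi * r^2))
Compute 4 * pi * r^2 = 4 * pi * 3.8^2 = 181.4584
Compute Q / denom = 8 / 181.4584 = 0.04408724
Compute 10 * log10(0.04408724) = -13.5569
SPL = 118.1 + (-13.5569) = 104.54

104.54 dB


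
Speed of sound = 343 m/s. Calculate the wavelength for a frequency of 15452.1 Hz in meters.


Given values:
  c = 343 m/s, f = 15452.1 Hz
Formula: lambda = c / f
lambda = 343 / 15452.1
lambda = 0.0222

0.0222 m


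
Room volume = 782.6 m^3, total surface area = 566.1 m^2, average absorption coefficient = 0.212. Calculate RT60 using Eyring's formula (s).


Given values:
  V = 782.6 m^3, S = 566.1 m^2, alpha = 0.212
Formula: RT60 = 0.161 * V / (-S * ln(1 - alpha))
Compute ln(1 - 0.212) = ln(0.788) = -0.238257
Denominator: -566.1 * -0.238257 = 134.8773
Numerator: 0.161 * 782.6 = 125.9986
RT60 = 125.9986 / 134.8773 = 0.934

0.934 s


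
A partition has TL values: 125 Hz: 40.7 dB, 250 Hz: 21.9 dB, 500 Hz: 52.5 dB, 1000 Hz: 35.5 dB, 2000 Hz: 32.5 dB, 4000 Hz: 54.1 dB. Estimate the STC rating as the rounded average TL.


Given TL values at each frequency:
  125 Hz: 40.7 dB
  250 Hz: 21.9 dB
  500 Hz: 52.5 dB
  1000 Hz: 35.5 dB
  2000 Hz: 32.5 dB
  4000 Hz: 54.1 dB
Formula: STC ~ round(average of TL values)
Sum = 40.7 + 21.9 + 52.5 + 35.5 + 32.5 + 54.1 = 237.2
Average = 237.2 / 6 = 39.53
Rounded: 40

40


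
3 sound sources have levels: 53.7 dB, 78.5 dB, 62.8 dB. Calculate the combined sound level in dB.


Formula: L_total = 10 * log10( sum(10^(Li/10)) )
  Source 1: 10^(53.7/10) = 234422.8815
  Source 2: 10^(78.5/10) = 70794578.4384
  Source 3: 10^(62.8/10) = 1905460.718
Sum of linear values = 72934462.0379
L_total = 10 * log10(72934462.0379) = 78.63

78.63 dB


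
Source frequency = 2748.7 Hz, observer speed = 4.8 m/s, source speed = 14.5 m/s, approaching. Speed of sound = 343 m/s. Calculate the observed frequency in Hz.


Given values:
  f_s = 2748.7 Hz, v_o = 4.8 m/s, v_s = 14.5 m/s
  Direction: approaching
Formula: f_o = f_s * (c + v_o) / (c - v_s)
Numerator: c + v_o = 343 + 4.8 = 347.8
Denominator: c - v_s = 343 - 14.5 = 328.5
f_o = 2748.7 * 347.8 / 328.5 = 2910.19

2910.19 Hz


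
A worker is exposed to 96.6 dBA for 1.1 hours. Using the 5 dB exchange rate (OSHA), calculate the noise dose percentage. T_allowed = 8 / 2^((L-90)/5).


Given values:
  L = 96.6 dBA, T = 1.1 hours
Formula: T_allowed = 8 / 2^((L - 90) / 5)
Compute exponent: (96.6 - 90) / 5 = 1.32
Compute 2^(1.32) = 2.496661
T_allowed = 8 / 2.496661 = 3.20428 hours
Dose = (T / T_allowed) * 100
Dose = (1.1 / 3.20428) * 100 = 34.33

34.33 %


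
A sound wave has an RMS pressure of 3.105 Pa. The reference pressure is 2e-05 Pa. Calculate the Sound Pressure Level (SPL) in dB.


Given values:
  p = 3.105 Pa
  p_ref = 2e-05 Pa
Formula: SPL = 20 * log10(p / p_ref)
Compute ratio: p / p_ref = 3.105 / 2e-05 = 155250
Compute log10: log10(155250) = 5.191032
Multiply: SPL = 20 * 5.191032 = 103.82

103.82 dB


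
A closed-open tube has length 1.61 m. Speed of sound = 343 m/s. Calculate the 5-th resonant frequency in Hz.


Given values:
  Tube type: closed-open, L = 1.61 m, c = 343 m/s, n = 5
Formula: f_n = (2n - 1) * c / (4 * L)
Compute 2n - 1 = 2*5 - 1 = 9
Compute 4 * L = 4 * 1.61 = 6.44
f = 9 * 343 / 6.44
f = 479.35

479.35 Hz


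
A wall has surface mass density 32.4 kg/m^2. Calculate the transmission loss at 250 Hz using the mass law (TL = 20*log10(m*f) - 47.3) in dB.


Given values:
  m = 32.4 kg/m^2, f = 250 Hz
Formula: TL = 20 * log10(m * f) - 47.3
Compute m * f = 32.4 * 250 = 8100.0
Compute log10(8100.0) = 3.908485
Compute 20 * 3.908485 = 78.1697
TL = 78.1697 - 47.3 = 30.87

30.87 dB


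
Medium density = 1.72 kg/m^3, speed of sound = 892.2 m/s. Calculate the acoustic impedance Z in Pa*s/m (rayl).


Given values:
  rho = 1.72 kg/m^3
  c = 892.2 m/s
Formula: Z = rho * c
Z = 1.72 * 892.2
Z = 1534.58

1534.58 rayl


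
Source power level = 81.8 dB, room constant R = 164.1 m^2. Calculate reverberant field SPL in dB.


Given values:
  Lw = 81.8 dB, R = 164.1 m^2
Formula: SPL = Lw + 10 * log10(4 / R)
Compute 4 / R = 4 / 164.1 = 0.024375
Compute 10 * log10(0.024375) = -16.1306
SPL = 81.8 + (-16.1306) = 65.67

65.67 dB


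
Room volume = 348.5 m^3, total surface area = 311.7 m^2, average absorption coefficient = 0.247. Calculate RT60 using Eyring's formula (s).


Given values:
  V = 348.5 m^3, S = 311.7 m^2, alpha = 0.247
Formula: RT60 = 0.161 * V / (-S * ln(1 - alpha))
Compute ln(1 - 0.247) = ln(0.753) = -0.28369
Denominator: -311.7 * -0.28369 = 88.4262
Numerator: 0.161 * 348.5 = 56.1085
RT60 = 56.1085 / 88.4262 = 0.635

0.635 s


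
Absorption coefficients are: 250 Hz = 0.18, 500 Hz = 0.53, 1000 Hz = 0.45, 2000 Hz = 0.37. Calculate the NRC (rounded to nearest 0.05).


Given values:
  a_250 = 0.18, a_500 = 0.53
  a_1000 = 0.45, a_2000 = 0.37
Formula: NRC = (a250 + a500 + a1000 + a2000) / 4
Sum = 0.18 + 0.53 + 0.45 + 0.37 = 1.53
NRC = 1.53 / 4 = 0.3825
Rounded to nearest 0.05: 0.4

0.4


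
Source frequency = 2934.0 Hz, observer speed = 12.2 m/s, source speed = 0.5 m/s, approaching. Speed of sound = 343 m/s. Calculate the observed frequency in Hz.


Given values:
  f_s = 2934.0 Hz, v_o = 12.2 m/s, v_s = 0.5 m/s
  Direction: approaching
Formula: f_o = f_s * (c + v_o) / (c - v_s)
Numerator: c + v_o = 343 + 12.2 = 355.2
Denominator: c - v_s = 343 - 0.5 = 342.5
f_o = 2934.0 * 355.2 / 342.5 = 3042.79

3042.79 Hz


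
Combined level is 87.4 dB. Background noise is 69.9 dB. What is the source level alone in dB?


Given values:
  L_total = 87.4 dB, L_bg = 69.9 dB
Formula: L_source = 10 * log10(10^(L_total/10) - 10^(L_bg/10))
Convert to linear:
  10^(87.4/10) = 549540873.8576
  10^(69.9/10) = 9772372.2096
Difference: 549540873.8576 - 9772372.2096 = 539768501.648
L_source = 10 * log10(539768501.648) = 87.32

87.32 dB


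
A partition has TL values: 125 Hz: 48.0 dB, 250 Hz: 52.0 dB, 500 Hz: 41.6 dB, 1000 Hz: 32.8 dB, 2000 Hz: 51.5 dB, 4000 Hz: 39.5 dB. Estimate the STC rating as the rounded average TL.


Given TL values at each frequency:
  125 Hz: 48.0 dB
  250 Hz: 52.0 dB
  500 Hz: 41.6 dB
  1000 Hz: 32.8 dB
  2000 Hz: 51.5 dB
  4000 Hz: 39.5 dB
Formula: STC ~ round(average of TL values)
Sum = 48.0 + 52.0 + 41.6 + 32.8 + 51.5 + 39.5 = 265.4
Average = 265.4 / 6 = 44.23
Rounded: 44

44


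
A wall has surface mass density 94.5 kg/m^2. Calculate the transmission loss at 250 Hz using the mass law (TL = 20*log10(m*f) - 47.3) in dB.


Given values:
  m = 94.5 kg/m^2, f = 250 Hz
Formula: TL = 20 * log10(m * f) - 47.3
Compute m * f = 94.5 * 250 = 23625.0
Compute log10(23625.0) = 4.373372
Compute 20 * 4.373372 = 87.4674
TL = 87.4674 - 47.3 = 40.17

40.17 dB


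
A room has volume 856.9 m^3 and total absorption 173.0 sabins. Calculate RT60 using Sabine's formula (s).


Given values:
  V = 856.9 m^3
  A = 173.0 sabins
Formula: RT60 = 0.161 * V / A
Numerator: 0.161 * 856.9 = 137.9609
RT60 = 137.9609 / 173.0 = 0.797

0.797 s


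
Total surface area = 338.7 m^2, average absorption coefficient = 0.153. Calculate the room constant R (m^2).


Given values:
  S = 338.7 m^2, alpha = 0.153
Formula: R = S * alpha / (1 - alpha)
Numerator: 338.7 * 0.153 = 51.8211
Denominator: 1 - 0.153 = 0.847
R = 51.8211 / 0.847 = 61.18

61.18 m^2


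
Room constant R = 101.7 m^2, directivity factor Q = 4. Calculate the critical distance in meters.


Given values:
  R = 101.7 m^2, Q = 4
Formula: d_c = 0.141 * sqrt(Q * R)
Compute Q * R = 4 * 101.7 = 406.8
Compute sqrt(406.8) = 20.1693
d_c = 0.141 * 20.1693 = 2.844

2.844 m


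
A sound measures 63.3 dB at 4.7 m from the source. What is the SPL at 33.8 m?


Given values:
  SPL1 = 63.3 dB, r1 = 4.7 m, r2 = 33.8 m
Formula: SPL2 = SPL1 - 20 * log10(r2 / r1)
Compute ratio: r2 / r1 = 33.8 / 4.7 = 7.1915
Compute log10: log10(7.1915) = 0.856819
Compute drop: 20 * 0.856819 = 17.1364
SPL2 = 63.3 - 17.1364 = 46.16

46.16 dB


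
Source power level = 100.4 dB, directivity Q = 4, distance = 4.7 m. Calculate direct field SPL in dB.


Given values:
  Lw = 100.4 dB, Q = 4, r = 4.7 m
Formula: SPL = Lw + 10 * log10(Q / (4 * pi * r^2))
Compute 4 * pi * r^2 = 4 * pi * 4.7^2 = 277.5911
Compute Q / denom = 4 / 277.5911 = 0.01440968
Compute 10 * log10(0.01440968) = -18.4135
SPL = 100.4 + (-18.4135) = 81.99

81.99 dB


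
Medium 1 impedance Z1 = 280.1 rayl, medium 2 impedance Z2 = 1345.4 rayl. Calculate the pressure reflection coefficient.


Given values:
  Z1 = 280.1 rayl, Z2 = 1345.4 rayl
Formula: R = (Z2 - Z1) / (Z2 + Z1)
Numerator: Z2 - Z1 = 1345.4 - 280.1 = 1065.3
Denominator: Z2 + Z1 = 1345.4 + 280.1 = 1625.5
R = 1065.3 / 1625.5 = 0.6554

0.6554


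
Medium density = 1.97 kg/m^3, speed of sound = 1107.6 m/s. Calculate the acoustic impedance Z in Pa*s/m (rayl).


Given values:
  rho = 1.97 kg/m^3
  c = 1107.6 m/s
Formula: Z = rho * c
Z = 1.97 * 1107.6
Z = 2181.97

2181.97 rayl


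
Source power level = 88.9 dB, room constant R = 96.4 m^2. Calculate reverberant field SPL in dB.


Given values:
  Lw = 88.9 dB, R = 96.4 m^2
Formula: SPL = Lw + 10 * log10(4 / R)
Compute 4 / R = 4 / 96.4 = 0.041494
Compute 10 * log10(0.041494) = -13.8201
SPL = 88.9 + (-13.8201) = 75.08

75.08 dB


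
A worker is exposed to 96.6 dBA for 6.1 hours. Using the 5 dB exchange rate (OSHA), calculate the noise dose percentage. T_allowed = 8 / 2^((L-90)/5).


Given values:
  L = 96.6 dBA, T = 6.1 hours
Formula: T_allowed = 8 / 2^((L - 90) / 5)
Compute exponent: (96.6 - 90) / 5 = 1.32
Compute 2^(1.32) = 2.496661
T_allowed = 8 / 2.496661 = 3.20428 hours
Dose = (T / T_allowed) * 100
Dose = (6.1 / 3.20428) * 100 = 190.37

190.37 %


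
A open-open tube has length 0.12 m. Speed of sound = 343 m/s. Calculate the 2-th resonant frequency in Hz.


Given values:
  Tube type: open-open, L = 0.12 m, c = 343 m/s, n = 2
Formula: f_n = n * c / (2 * L)
Compute 2 * L = 2 * 0.12 = 0.24
f = 2 * 343 / 0.24
f = 2858.33

2858.33 Hz


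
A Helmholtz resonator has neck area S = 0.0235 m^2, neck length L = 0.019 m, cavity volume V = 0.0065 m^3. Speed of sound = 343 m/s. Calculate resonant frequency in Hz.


Given values:
  S = 0.0235 m^2, L = 0.019 m, V = 0.0065 m^3, c = 343 m/s
Formula: f = (c / (2*pi)) * sqrt(S / (V * L))
Compute V * L = 0.0065 * 0.019 = 0.0001235
Compute S / (V * L) = 0.0235 / 0.0001235 = 190.2834
Compute sqrt(190.2834) = 13.794325
Compute c / (2*pi) = 343 / 6.283185 = 54.590148
f = 54.590148 * 13.794325 = 753.03

753.03 Hz


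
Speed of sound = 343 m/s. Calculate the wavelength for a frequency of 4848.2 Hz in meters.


Given values:
  c = 343 m/s, f = 4848.2 Hz
Formula: lambda = c / f
lambda = 343 / 4848.2
lambda = 0.0707

0.0707 m


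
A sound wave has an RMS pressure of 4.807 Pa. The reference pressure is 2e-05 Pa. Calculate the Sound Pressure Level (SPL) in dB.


Given values:
  p = 4.807 Pa
  p_ref = 2e-05 Pa
Formula: SPL = 20 * log10(p / p_ref)
Compute ratio: p / p_ref = 4.807 / 2e-05 = 240350
Compute log10: log10(240350) = 5.380844
Multiply: SPL = 20 * 5.380844 = 107.62

107.62 dB


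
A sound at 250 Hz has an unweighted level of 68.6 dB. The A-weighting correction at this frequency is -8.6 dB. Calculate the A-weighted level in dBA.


Given values:
  SPL = 68.6 dB
  A-weighting at 250 Hz = -8.6 dB
Formula: L_A = SPL + A_weight
L_A = 68.6 + (-8.6)
L_A = 60.0

60.0 dBA


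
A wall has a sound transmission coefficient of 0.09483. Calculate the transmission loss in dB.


Given values:
  tau = 0.09483
Formula: TL = 10 * log10(1 / tau)
Compute 1 / tau = 1 / 0.09483 = 10.5452
Compute log10(10.5452) = 1.023055
TL = 10 * 1.023055 = 10.23

10.23 dB


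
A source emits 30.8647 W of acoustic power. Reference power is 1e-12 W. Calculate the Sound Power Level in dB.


Given values:
  W = 30.8647 W
  W_ref = 1e-12 W
Formula: SWL = 10 * log10(W / W_ref)
Compute ratio: W / W_ref = 30864700000000
Compute log10: log10(30864700000000) = 13.489462
Multiply: SWL = 10 * 13.489462 = 134.89

134.89 dB


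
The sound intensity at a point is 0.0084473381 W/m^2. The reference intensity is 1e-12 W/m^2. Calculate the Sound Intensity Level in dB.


Given values:
  I = 0.0084473381 W/m^2
  I_ref = 1e-12 W/m^2
Formula: SIL = 10 * log10(I / I_ref)
Compute ratio: I / I_ref = 8447338100
Compute log10: log10(8447338100) = 9.92672
Multiply: SIL = 10 * 9.92672 = 99.27

99.27 dB


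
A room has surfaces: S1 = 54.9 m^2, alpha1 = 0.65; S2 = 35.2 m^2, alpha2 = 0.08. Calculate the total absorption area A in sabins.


Given surfaces:
  Surface 1: 54.9 * 0.65 = 35.685
  Surface 2: 35.2 * 0.08 = 2.816
Formula: A = sum(Si * alpha_i)
A = 35.685 + 2.816
A = 38.5

38.5 sabins


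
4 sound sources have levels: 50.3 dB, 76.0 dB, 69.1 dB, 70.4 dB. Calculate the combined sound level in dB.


Formula: L_total = 10 * log10( sum(10^(Li/10)) )
  Source 1: 10^(50.3/10) = 107151.9305
  Source 2: 10^(76.0/10) = 39810717.0553
  Source 3: 10^(69.1/10) = 8128305.1616
  Source 4: 10^(70.4/10) = 10964781.9614
Sum of linear values = 59010956.1088
L_total = 10 * log10(59010956.1088) = 77.71

77.71 dB


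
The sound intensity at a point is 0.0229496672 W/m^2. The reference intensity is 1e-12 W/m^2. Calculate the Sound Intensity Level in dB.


Given values:
  I = 0.0229496672 W/m^2
  I_ref = 1e-12 W/m^2
Formula: SIL = 10 * log10(I / I_ref)
Compute ratio: I / I_ref = 22949667200
Compute log10: log10(22949667200) = 10.360776
Multiply: SIL = 10 * 10.360776 = 103.61

103.61 dB


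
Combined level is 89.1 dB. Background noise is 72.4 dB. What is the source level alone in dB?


Given values:
  L_total = 89.1 dB, L_bg = 72.4 dB
Formula: L_source = 10 * log10(10^(L_total/10) - 10^(L_bg/10))
Convert to linear:
  10^(89.1/10) = 812830516.1641
  10^(72.4/10) = 17378008.2875
Difference: 812830516.1641 - 17378008.2875 = 795452507.8766
L_source = 10 * log10(795452507.8766) = 89.01

89.01 dB


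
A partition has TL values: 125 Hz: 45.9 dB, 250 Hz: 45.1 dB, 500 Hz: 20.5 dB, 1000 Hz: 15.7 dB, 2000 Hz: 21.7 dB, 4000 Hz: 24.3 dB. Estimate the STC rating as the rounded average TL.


Given TL values at each frequency:
  125 Hz: 45.9 dB
  250 Hz: 45.1 dB
  500 Hz: 20.5 dB
  1000 Hz: 15.7 dB
  2000 Hz: 21.7 dB
  4000 Hz: 24.3 dB
Formula: STC ~ round(average of TL values)
Sum = 45.9 + 45.1 + 20.5 + 15.7 + 21.7 + 24.3 = 173.2
Average = 173.2 / 6 = 28.87
Rounded: 29

29


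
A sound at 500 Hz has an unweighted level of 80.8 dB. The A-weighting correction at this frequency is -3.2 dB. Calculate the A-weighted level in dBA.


Given values:
  SPL = 80.8 dB
  A-weighting at 500 Hz = -3.2 dB
Formula: L_A = SPL + A_weight
L_A = 80.8 + (-3.2)
L_A = 77.6

77.6 dBA


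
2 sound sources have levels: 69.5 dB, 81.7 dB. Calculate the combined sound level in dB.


Formula: L_total = 10 * log10( sum(10^(Li/10)) )
  Source 1: 10^(69.5/10) = 8912509.3813
  Source 2: 10^(81.7/10) = 147910838.8168
Sum of linear values = 156823348.1981
L_total = 10 * log10(156823348.1981) = 81.95

81.95 dB


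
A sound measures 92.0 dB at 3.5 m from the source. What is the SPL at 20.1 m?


Given values:
  SPL1 = 92.0 dB, r1 = 3.5 m, r2 = 20.1 m
Formula: SPL2 = SPL1 - 20 * log10(r2 / r1)
Compute ratio: r2 / r1 = 20.1 / 3.5 = 5.7429
Compute log10: log10(5.7429) = 0.759131
Compute drop: 20 * 0.759131 = 15.1826
SPL2 = 92.0 - 15.1826 = 76.82

76.82 dB


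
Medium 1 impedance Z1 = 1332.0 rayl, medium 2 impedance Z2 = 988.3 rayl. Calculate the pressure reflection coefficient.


Given values:
  Z1 = 1332.0 rayl, Z2 = 988.3 rayl
Formula: R = (Z2 - Z1) / (Z2 + Z1)
Numerator: Z2 - Z1 = 988.3 - 1332.0 = -343.7
Denominator: Z2 + Z1 = 988.3 + 1332.0 = 2320.3
R = -343.7 / 2320.3 = -0.1481

-0.1481


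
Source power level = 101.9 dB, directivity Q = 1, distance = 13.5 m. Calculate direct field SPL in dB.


Given values:
  Lw = 101.9 dB, Q = 1, r = 13.5 m
Formula: SPL = Lw + 10 * log10(Q / (4 * pi * r^2))
Compute 4 * pi * r^2 = 4 * pi * 13.5^2 = 2290.221
Compute Q / denom = 1 / 2290.221 = 0.00043664
Compute 10 * log10(0.00043664) = -33.5988
SPL = 101.9 + (-33.5988) = 68.3

68.3 dB


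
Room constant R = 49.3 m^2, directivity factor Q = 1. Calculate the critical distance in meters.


Given values:
  R = 49.3 m^2, Q = 1
Formula: d_c = 0.141 * sqrt(Q * R)
Compute Q * R = 1 * 49.3 = 49.3
Compute sqrt(49.3) = 7.0214
d_c = 0.141 * 7.0214 = 0.99

0.99 m


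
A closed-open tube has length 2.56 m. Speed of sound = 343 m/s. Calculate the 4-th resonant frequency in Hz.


Given values:
  Tube type: closed-open, L = 2.56 m, c = 343 m/s, n = 4
Formula: f_n = (2n - 1) * c / (4 * L)
Compute 2n - 1 = 2*4 - 1 = 7
Compute 4 * L = 4 * 2.56 = 10.24
f = 7 * 343 / 10.24
f = 234.47

234.47 Hz


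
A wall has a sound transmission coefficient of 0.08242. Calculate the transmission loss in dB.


Given values:
  tau = 0.08242
Formula: TL = 10 * log10(1 / tau)
Compute 1 / tau = 1 / 0.08242 = 12.133
Compute log10(12.133) = 1.083968
TL = 10 * 1.083968 = 10.84

10.84 dB


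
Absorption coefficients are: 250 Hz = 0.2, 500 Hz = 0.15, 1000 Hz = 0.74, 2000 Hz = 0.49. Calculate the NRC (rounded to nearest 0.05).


Given values:
  a_250 = 0.2, a_500 = 0.15
  a_1000 = 0.74, a_2000 = 0.49
Formula: NRC = (a250 + a500 + a1000 + a2000) / 4
Sum = 0.2 + 0.15 + 0.74 + 0.49 = 1.58
NRC = 1.58 / 4 = 0.395
Rounded to nearest 0.05: 0.4

0.4


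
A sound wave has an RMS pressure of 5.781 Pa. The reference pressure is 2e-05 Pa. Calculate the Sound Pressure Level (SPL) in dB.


Given values:
  p = 5.781 Pa
  p_ref = 2e-05 Pa
Formula: SPL = 20 * log10(p / p_ref)
Compute ratio: p / p_ref = 5.781 / 2e-05 = 289050
Compute log10: log10(289050) = 5.460973
Multiply: SPL = 20 * 5.460973 = 109.22

109.22 dB


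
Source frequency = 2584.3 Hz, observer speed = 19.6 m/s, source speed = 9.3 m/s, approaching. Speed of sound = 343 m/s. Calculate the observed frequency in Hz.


Given values:
  f_s = 2584.3 Hz, v_o = 19.6 m/s, v_s = 9.3 m/s
  Direction: approaching
Formula: f_o = f_s * (c + v_o) / (c - v_s)
Numerator: c + v_o = 343 + 19.6 = 362.6
Denominator: c - v_s = 343 - 9.3 = 333.7
f_o = 2584.3 * 362.6 / 333.7 = 2808.11

2808.11 Hz


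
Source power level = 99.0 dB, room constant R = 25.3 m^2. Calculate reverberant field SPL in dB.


Given values:
  Lw = 99.0 dB, R = 25.3 m^2
Formula: SPL = Lw + 10 * log10(4 / R)
Compute 4 / R = 4 / 25.3 = 0.158103
Compute 10 * log10(0.158103) = -8.0106
SPL = 99.0 + (-8.0106) = 90.99

90.99 dB


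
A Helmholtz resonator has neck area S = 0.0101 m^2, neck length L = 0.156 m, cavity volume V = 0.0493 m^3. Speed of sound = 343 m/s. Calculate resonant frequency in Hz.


Given values:
  S = 0.0101 m^2, L = 0.156 m, V = 0.0493 m^3, c = 343 m/s
Formula: f = (c / (2*pi)) * sqrt(S / (V * L))
Compute V * L = 0.0493 * 0.156 = 0.0076908
Compute S / (V * L) = 0.0101 / 0.0076908 = 1.3133
Compute sqrt(1.3133) = 1.145993
Compute c / (2*pi) = 343 / 6.283185 = 54.590148
f = 54.590148 * 1.145993 = 62.56

62.56 Hz


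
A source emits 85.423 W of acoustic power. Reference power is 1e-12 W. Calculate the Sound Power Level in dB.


Given values:
  W = 85.423 W
  W_ref = 1e-12 W
Formula: SWL = 10 * log10(W / W_ref)
Compute ratio: W / W_ref = 85423000000000
Compute log10: log10(85423000000000) = 13.931575
Multiply: SWL = 10 * 13.931575 = 139.32

139.32 dB


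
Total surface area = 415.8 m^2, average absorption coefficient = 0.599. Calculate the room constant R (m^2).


Given values:
  S = 415.8 m^2, alpha = 0.599
Formula: R = S * alpha / (1 - alpha)
Numerator: 415.8 * 0.599 = 249.0642
Denominator: 1 - 0.599 = 0.401
R = 249.0642 / 0.401 = 621.11

621.11 m^2


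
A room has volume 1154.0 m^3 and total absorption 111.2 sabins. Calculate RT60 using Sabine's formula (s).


Given values:
  V = 1154.0 m^3
  A = 111.2 sabins
Formula: RT60 = 0.161 * V / A
Numerator: 0.161 * 1154.0 = 185.794
RT60 = 185.794 / 111.2 = 1.671

1.671 s


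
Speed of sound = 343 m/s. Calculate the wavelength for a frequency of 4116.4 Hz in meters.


Given values:
  c = 343 m/s, f = 4116.4 Hz
Formula: lambda = c / f
lambda = 343 / 4116.4
lambda = 0.0833

0.0833 m


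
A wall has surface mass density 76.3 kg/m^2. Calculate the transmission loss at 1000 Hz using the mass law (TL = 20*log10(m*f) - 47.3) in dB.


Given values:
  m = 76.3 kg/m^2, f = 1000 Hz
Formula: TL = 20 * log10(m * f) - 47.3
Compute m * f = 76.3 * 1000 = 76300.0
Compute log10(76300.0) = 4.882525
Compute 20 * 4.882525 = 97.6505
TL = 97.6505 - 47.3 = 50.35

50.35 dB


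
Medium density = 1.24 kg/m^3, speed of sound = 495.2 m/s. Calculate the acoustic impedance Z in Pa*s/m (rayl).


Given values:
  rho = 1.24 kg/m^3
  c = 495.2 m/s
Formula: Z = rho * c
Z = 1.24 * 495.2
Z = 614.05

614.05 rayl


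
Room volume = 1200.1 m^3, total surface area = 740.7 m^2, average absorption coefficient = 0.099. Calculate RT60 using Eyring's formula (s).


Given values:
  V = 1200.1 m^3, S = 740.7 m^2, alpha = 0.099
Formula: RT60 = 0.161 * V / (-S * ln(1 - alpha))
Compute ln(1 - 0.099) = ln(0.901) = -0.10425
Denominator: -740.7 * -0.10425 = 77.218
Numerator: 0.161 * 1200.1 = 193.2161
RT60 = 193.2161 / 77.218 = 2.502

2.502 s


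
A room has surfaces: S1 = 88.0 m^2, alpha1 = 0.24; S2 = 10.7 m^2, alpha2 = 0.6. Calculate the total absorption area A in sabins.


Given surfaces:
  Surface 1: 88.0 * 0.24 = 21.12
  Surface 2: 10.7 * 0.6 = 6.42
Formula: A = sum(Si * alpha_i)
A = 21.12 + 6.42
A = 27.54

27.54 sabins


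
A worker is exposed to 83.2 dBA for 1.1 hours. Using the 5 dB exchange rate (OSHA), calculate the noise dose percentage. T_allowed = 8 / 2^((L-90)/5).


Given values:
  L = 83.2 dBA, T = 1.1 hours
Formula: T_allowed = 8 / 2^((L - 90) / 5)
Compute exponent: (83.2 - 90) / 5 = -1.36
Compute 2^(-1.36) = 0.389582
T_allowed = 8 / 0.389582 = 20.53483 hours
Dose = (T / T_allowed) * 100
Dose = (1.1 / 20.53483) * 100 = 5.36

5.36 %


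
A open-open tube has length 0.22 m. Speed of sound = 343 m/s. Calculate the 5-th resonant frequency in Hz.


Given values:
  Tube type: open-open, L = 0.22 m, c = 343 m/s, n = 5
Formula: f_n = n * c / (2 * L)
Compute 2 * L = 2 * 0.22 = 0.44
f = 5 * 343 / 0.44
f = 3897.73

3897.73 Hz


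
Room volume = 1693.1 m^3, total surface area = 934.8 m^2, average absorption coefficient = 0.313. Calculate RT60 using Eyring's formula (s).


Given values:
  V = 1693.1 m^3, S = 934.8 m^2, alpha = 0.313
Formula: RT60 = 0.161 * V / (-S * ln(1 - alpha))
Compute ln(1 - 0.313) = ln(0.687) = -0.375421
Denominator: -934.8 * -0.375421 = 350.9436
Numerator: 0.161 * 1693.1 = 272.5891
RT60 = 272.5891 / 350.9436 = 0.777

0.777 s


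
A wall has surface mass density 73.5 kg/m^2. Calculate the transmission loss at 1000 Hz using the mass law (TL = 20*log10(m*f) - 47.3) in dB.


Given values:
  m = 73.5 kg/m^2, f = 1000 Hz
Formula: TL = 20 * log10(m * f) - 47.3
Compute m * f = 73.5 * 1000 = 73500.0
Compute log10(73500.0) = 4.866287
Compute 20 * 4.866287 = 97.3257
TL = 97.3257 - 47.3 = 50.03

50.03 dB


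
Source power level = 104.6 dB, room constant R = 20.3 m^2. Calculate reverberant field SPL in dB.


Given values:
  Lw = 104.6 dB, R = 20.3 m^2
Formula: SPL = Lw + 10 * log10(4 / R)
Compute 4 / R = 4 / 20.3 = 0.197044
Compute 10 * log10(0.197044) = -7.0544
SPL = 104.6 + (-7.0544) = 97.55

97.55 dB


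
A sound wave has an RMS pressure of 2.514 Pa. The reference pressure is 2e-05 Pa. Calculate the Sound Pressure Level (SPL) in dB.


Given values:
  p = 2.514 Pa
  p_ref = 2e-05 Pa
Formula: SPL = 20 * log10(p / p_ref)
Compute ratio: p / p_ref = 2.514 / 2e-05 = 125700
Compute log10: log10(125700) = 5.099335
Multiply: SPL = 20 * 5.099335 = 101.99

101.99 dB


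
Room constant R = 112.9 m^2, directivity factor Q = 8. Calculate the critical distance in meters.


Given values:
  R = 112.9 m^2, Q = 8
Formula: d_c = 0.141 * sqrt(Q * R)
Compute Q * R = 8 * 112.9 = 903.2
Compute sqrt(903.2) = 30.0533
d_c = 0.141 * 30.0533 = 4.238

4.238 m


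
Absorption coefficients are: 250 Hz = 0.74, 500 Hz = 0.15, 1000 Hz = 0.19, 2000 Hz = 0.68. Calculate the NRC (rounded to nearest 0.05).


Given values:
  a_250 = 0.74, a_500 = 0.15
  a_1000 = 0.19, a_2000 = 0.68
Formula: NRC = (a250 + a500 + a1000 + a2000) / 4
Sum = 0.74 + 0.15 + 0.19 + 0.68 = 1.76
NRC = 1.76 / 4 = 0.44
Rounded to nearest 0.05: 0.45

0.45


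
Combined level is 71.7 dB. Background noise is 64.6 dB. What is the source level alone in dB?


Given values:
  L_total = 71.7 dB, L_bg = 64.6 dB
Formula: L_source = 10 * log10(10^(L_total/10) - 10^(L_bg/10))
Convert to linear:
  10^(71.7/10) = 14791083.8817
  10^(64.6/10) = 2884031.5031
Difference: 14791083.8817 - 2884031.5031 = 11907052.3786
L_source = 10 * log10(11907052.3786) = 70.76

70.76 dB


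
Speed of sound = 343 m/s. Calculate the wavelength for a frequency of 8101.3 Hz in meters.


Given values:
  c = 343 m/s, f = 8101.3 Hz
Formula: lambda = c / f
lambda = 343 / 8101.3
lambda = 0.0423

0.0423 m


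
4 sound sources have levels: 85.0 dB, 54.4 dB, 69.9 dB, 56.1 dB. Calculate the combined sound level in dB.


Formula: L_total = 10 * log10( sum(10^(Li/10)) )
  Source 1: 10^(85.0/10) = 316227766.0168
  Source 2: 10^(54.4/10) = 275422.8703
  Source 3: 10^(69.9/10) = 9772372.2096
  Source 4: 10^(56.1/10) = 407380.2778
Sum of linear values = 326682941.3745
L_total = 10 * log10(326682941.3745) = 85.14

85.14 dB


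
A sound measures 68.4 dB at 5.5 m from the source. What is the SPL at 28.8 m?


Given values:
  SPL1 = 68.4 dB, r1 = 5.5 m, r2 = 28.8 m
Formula: SPL2 = SPL1 - 20 * log10(r2 / r1)
Compute ratio: r2 / r1 = 28.8 / 5.5 = 5.2364
Compute log10: log10(5.2364) = 0.719033
Compute drop: 20 * 0.719033 = 14.3807
SPL2 = 68.4 - 14.3807 = 54.02

54.02 dB


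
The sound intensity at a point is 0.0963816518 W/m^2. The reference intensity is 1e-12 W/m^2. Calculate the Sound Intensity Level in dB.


Given values:
  I = 0.0963816518 W/m^2
  I_ref = 1e-12 W/m^2
Formula: SIL = 10 * log10(I / I_ref)
Compute ratio: I / I_ref = 96381651800
Compute log10: log10(96381651800) = 10.983994
Multiply: SIL = 10 * 10.983994 = 109.84

109.84 dB


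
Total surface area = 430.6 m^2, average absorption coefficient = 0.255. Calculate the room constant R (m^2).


Given values:
  S = 430.6 m^2, alpha = 0.255
Formula: R = S * alpha / (1 - alpha)
Numerator: 430.6 * 0.255 = 109.803
Denominator: 1 - 0.255 = 0.745
R = 109.803 / 0.745 = 147.39

147.39 m^2


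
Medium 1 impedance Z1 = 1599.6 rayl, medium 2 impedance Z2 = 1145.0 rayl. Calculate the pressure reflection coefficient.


Given values:
  Z1 = 1599.6 rayl, Z2 = 1145.0 rayl
Formula: R = (Z2 - Z1) / (Z2 + Z1)
Numerator: Z2 - Z1 = 1145.0 - 1599.6 = -454.6
Denominator: Z2 + Z1 = 1145.0 + 1599.6 = 2744.6
R = -454.6 / 2744.6 = -0.1656

-0.1656


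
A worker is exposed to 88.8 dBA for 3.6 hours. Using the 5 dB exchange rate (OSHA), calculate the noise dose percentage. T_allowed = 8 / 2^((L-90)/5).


Given values:
  L = 88.8 dBA, T = 3.6 hours
Formula: T_allowed = 8 / 2^((L - 90) / 5)
Compute exponent: (88.8 - 90) / 5 = -0.24
Compute 2^(-0.24) = 0.846745
T_allowed = 8 / 0.846745 = 9.447945 hours
Dose = (T / T_allowed) * 100
Dose = (3.6 / 9.447945) * 100 = 38.1

38.1 %


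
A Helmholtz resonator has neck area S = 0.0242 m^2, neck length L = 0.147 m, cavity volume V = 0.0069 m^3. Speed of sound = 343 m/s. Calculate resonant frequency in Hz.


Given values:
  S = 0.0242 m^2, L = 0.147 m, V = 0.0069 m^3, c = 343 m/s
Formula: f = (c / (2*pi)) * sqrt(S / (V * L))
Compute V * L = 0.0069 * 0.147 = 0.0010143
Compute S / (V * L) = 0.0242 / 0.0010143 = 23.8588
Compute sqrt(23.8588) = 4.884547
Compute c / (2*pi) = 343 / 6.283185 = 54.590148
f = 54.590148 * 4.884547 = 266.65

266.65 Hz


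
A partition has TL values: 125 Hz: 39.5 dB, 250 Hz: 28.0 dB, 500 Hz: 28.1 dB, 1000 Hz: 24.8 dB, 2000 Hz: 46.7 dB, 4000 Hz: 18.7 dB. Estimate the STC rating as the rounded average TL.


Given TL values at each frequency:
  125 Hz: 39.5 dB
  250 Hz: 28.0 dB
  500 Hz: 28.1 dB
  1000 Hz: 24.8 dB
  2000 Hz: 46.7 dB
  4000 Hz: 18.7 dB
Formula: STC ~ round(average of TL values)
Sum = 39.5 + 28.0 + 28.1 + 24.8 + 46.7 + 18.7 = 185.8
Average = 185.8 / 6 = 30.97
Rounded: 31

31


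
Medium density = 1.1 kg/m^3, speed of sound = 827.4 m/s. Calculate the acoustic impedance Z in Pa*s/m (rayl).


Given values:
  rho = 1.1 kg/m^3
  c = 827.4 m/s
Formula: Z = rho * c
Z = 1.1 * 827.4
Z = 910.14

910.14 rayl


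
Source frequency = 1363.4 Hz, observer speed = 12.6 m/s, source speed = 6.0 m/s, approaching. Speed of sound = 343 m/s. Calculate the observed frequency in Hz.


Given values:
  f_s = 1363.4 Hz, v_o = 12.6 m/s, v_s = 6.0 m/s
  Direction: approaching
Formula: f_o = f_s * (c + v_o) / (c - v_s)
Numerator: c + v_o = 343 + 12.6 = 355.6
Denominator: c - v_s = 343 - 6.0 = 337.0
f_o = 1363.4 * 355.6 / 337.0 = 1438.65

1438.65 Hz


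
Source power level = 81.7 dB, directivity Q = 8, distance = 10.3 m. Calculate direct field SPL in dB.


Given values:
  Lw = 81.7 dB, Q = 8, r = 10.3 m
Formula: SPL = Lw + 10 * log10(Q / (4 * pi * r^2))
Compute 4 * pi * r^2 = 4 * pi * 10.3^2 = 1333.1663
Compute Q / denom = 8 / 1333.1663 = 0.00600075
Compute 10 * log10(0.00600075) = -22.2179
SPL = 81.7 + (-22.2179) = 59.48

59.48 dB


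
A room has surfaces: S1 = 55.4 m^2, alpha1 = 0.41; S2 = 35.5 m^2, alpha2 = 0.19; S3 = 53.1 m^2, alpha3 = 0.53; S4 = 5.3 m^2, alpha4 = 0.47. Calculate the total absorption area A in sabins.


Given surfaces:
  Surface 1: 55.4 * 0.41 = 22.714
  Surface 2: 35.5 * 0.19 = 6.745
  Surface 3: 53.1 * 0.53 = 28.143
  Surface 4: 5.3 * 0.47 = 2.491
Formula: A = sum(Si * alpha_i)
A = 22.714 + 6.745 + 28.143 + 2.491
A = 60.09

60.09 sabins


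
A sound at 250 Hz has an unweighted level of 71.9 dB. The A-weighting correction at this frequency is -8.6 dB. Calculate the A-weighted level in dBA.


Given values:
  SPL = 71.9 dB
  A-weighting at 250 Hz = -8.6 dB
Formula: L_A = SPL + A_weight
L_A = 71.9 + (-8.6)
L_A = 63.3

63.3 dBA


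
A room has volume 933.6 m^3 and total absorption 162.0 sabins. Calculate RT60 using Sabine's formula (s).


Given values:
  V = 933.6 m^3
  A = 162.0 sabins
Formula: RT60 = 0.161 * V / A
Numerator: 0.161 * 933.6 = 150.3096
RT60 = 150.3096 / 162.0 = 0.928

0.928 s


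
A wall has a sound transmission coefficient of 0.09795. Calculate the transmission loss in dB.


Given values:
  tau = 0.09795
Formula: TL = 10 * log10(1 / tau)
Compute 1 / tau = 1 / 0.09795 = 10.2093
Compute log10(10.2093) = 1.008996
TL = 10 * 1.008996 = 10.09

10.09 dB


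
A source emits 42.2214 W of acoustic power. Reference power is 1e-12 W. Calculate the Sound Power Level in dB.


Given values:
  W = 42.2214 W
  W_ref = 1e-12 W
Formula: SWL = 10 * log10(W / W_ref)
Compute ratio: W / W_ref = 42221400000000
Compute log10: log10(42221400000000) = 13.625533
Multiply: SWL = 10 * 13.625533 = 136.26

136.26 dB


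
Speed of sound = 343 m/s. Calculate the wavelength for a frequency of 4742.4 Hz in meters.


Given values:
  c = 343 m/s, f = 4742.4 Hz
Formula: lambda = c / f
lambda = 343 / 4742.4
lambda = 0.0723

0.0723 m


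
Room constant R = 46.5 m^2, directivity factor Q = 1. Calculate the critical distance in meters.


Given values:
  R = 46.5 m^2, Q = 1
Formula: d_c = 0.141 * sqrt(Q * R)
Compute Q * R = 1 * 46.5 = 46.5
Compute sqrt(46.5) = 6.8191
d_c = 0.141 * 6.8191 = 0.961

0.961 m


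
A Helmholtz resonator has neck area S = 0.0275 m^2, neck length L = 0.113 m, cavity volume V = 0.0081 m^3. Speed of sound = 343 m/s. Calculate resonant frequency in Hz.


Given values:
  S = 0.0275 m^2, L = 0.113 m, V = 0.0081 m^3, c = 343 m/s
Formula: f = (c / (2*pi)) * sqrt(S / (V * L))
Compute V * L = 0.0081 * 0.113 = 0.0009153
Compute S / (V * L) = 0.0275 / 0.0009153 = 30.0448
Compute sqrt(30.0448) = 5.481314
Compute c / (2*pi) = 343 / 6.283185 = 54.590148
f = 54.590148 * 5.481314 = 299.23

299.23 Hz


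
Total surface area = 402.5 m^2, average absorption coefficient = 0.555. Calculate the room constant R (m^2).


Given values:
  S = 402.5 m^2, alpha = 0.555
Formula: R = S * alpha / (1 - alpha)
Numerator: 402.5 * 0.555 = 223.3875
Denominator: 1 - 0.555 = 0.445
R = 223.3875 / 0.445 = 501.99

501.99 m^2


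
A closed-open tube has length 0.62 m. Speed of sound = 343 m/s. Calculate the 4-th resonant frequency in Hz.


Given values:
  Tube type: closed-open, L = 0.62 m, c = 343 m/s, n = 4
Formula: f_n = (2n - 1) * c / (4 * L)
Compute 2n - 1 = 2*4 - 1 = 7
Compute 4 * L = 4 * 0.62 = 2.48
f = 7 * 343 / 2.48
f = 968.15

968.15 Hz


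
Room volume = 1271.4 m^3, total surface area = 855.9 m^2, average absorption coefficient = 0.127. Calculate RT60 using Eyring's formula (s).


Given values:
  V = 1271.4 m^3, S = 855.9 m^2, alpha = 0.127
Formula: RT60 = 0.161 * V / (-S * ln(1 - alpha))
Compute ln(1 - 0.127) = ln(0.873) = -0.13582
Denominator: -855.9 * -0.13582 = 116.2483
Numerator: 0.161 * 1271.4 = 204.6954
RT60 = 204.6954 / 116.2483 = 1.761

1.761 s


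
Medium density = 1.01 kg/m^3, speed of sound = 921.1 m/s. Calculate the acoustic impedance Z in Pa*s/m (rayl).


Given values:
  rho = 1.01 kg/m^3
  c = 921.1 m/s
Formula: Z = rho * c
Z = 1.01 * 921.1
Z = 930.31

930.31 rayl


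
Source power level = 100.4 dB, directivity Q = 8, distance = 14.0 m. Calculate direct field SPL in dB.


Given values:
  Lw = 100.4 dB, Q = 8, r = 14.0 m
Formula: SPL = Lw + 10 * log10(Q / (4 * pi * r^2))
Compute 4 * pi * r^2 = 4 * pi * 14.0^2 = 2463.0086
Compute Q / denom = 8 / 2463.0086 = 0.00324806
Compute 10 * log10(0.00324806) = -24.8838
SPL = 100.4 + (-24.8838) = 75.52

75.52 dB


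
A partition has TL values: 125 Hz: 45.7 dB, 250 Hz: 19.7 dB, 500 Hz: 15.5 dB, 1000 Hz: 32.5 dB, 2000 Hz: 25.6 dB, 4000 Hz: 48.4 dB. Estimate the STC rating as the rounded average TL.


Given TL values at each frequency:
  125 Hz: 45.7 dB
  250 Hz: 19.7 dB
  500 Hz: 15.5 dB
  1000 Hz: 32.5 dB
  2000 Hz: 25.6 dB
  4000 Hz: 48.4 dB
Formula: STC ~ round(average of TL values)
Sum = 45.7 + 19.7 + 15.5 + 32.5 + 25.6 + 48.4 = 187.4
Average = 187.4 / 6 = 31.23
Rounded: 31

31


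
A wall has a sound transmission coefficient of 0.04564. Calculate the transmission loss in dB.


Given values:
  tau = 0.04564
Formula: TL = 10 * log10(1 / tau)
Compute 1 / tau = 1 / 0.04564 = 21.9106
Compute log10(21.9106) = 1.340654
TL = 10 * 1.340654 = 13.41

13.41 dB


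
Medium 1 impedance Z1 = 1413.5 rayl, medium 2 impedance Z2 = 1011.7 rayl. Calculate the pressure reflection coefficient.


Given values:
  Z1 = 1413.5 rayl, Z2 = 1011.7 rayl
Formula: R = (Z2 - Z1) / (Z2 + Z1)
Numerator: Z2 - Z1 = 1011.7 - 1413.5 = -401.8
Denominator: Z2 + Z1 = 1011.7 + 1413.5 = 2425.2
R = -401.8 / 2425.2 = -0.1657

-0.1657


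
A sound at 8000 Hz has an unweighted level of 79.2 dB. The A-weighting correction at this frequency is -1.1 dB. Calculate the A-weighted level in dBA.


Given values:
  SPL = 79.2 dB
  A-weighting at 8000 Hz = -1.1 dB
Formula: L_A = SPL + A_weight
L_A = 79.2 + (-1.1)
L_A = 78.1

78.1 dBA


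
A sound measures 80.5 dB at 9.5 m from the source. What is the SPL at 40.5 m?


Given values:
  SPL1 = 80.5 dB, r1 = 9.5 m, r2 = 40.5 m
Formula: SPL2 = SPL1 - 20 * log10(r2 / r1)
Compute ratio: r2 / r1 = 40.5 / 9.5 = 4.2632
Compute log10: log10(4.2632) = 0.629736
Compute drop: 20 * 0.629736 = 12.5947
SPL2 = 80.5 - 12.5947 = 67.91

67.91 dB


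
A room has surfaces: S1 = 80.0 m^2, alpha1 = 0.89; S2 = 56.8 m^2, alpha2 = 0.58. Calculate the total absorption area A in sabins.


Given surfaces:
  Surface 1: 80.0 * 0.89 = 71.2
  Surface 2: 56.8 * 0.58 = 32.944
Formula: A = sum(Si * alpha_i)
A = 71.2 + 32.944
A = 104.14

104.14 sabins


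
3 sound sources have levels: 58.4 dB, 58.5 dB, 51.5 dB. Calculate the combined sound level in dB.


Formula: L_total = 10 * log10( sum(10^(Li/10)) )
  Source 1: 10^(58.4/10) = 691830.9709
  Source 2: 10^(58.5/10) = 707945.7844
  Source 3: 10^(51.5/10) = 141253.7545
Sum of linear values = 1541030.5098
L_total = 10 * log10(1541030.5098) = 61.88

61.88 dB
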